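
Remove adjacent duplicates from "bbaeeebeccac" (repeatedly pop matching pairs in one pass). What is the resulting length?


Input: bbaeeebeccac
Stack-based adjacent duplicate removal:
  Read 'b': push. Stack: b
  Read 'b': matches stack top 'b' => pop. Stack: (empty)
  Read 'a': push. Stack: a
  Read 'e': push. Stack: ae
  Read 'e': matches stack top 'e' => pop. Stack: a
  Read 'e': push. Stack: ae
  Read 'b': push. Stack: aeb
  Read 'e': push. Stack: aebe
  Read 'c': push. Stack: aebec
  Read 'c': matches stack top 'c' => pop. Stack: aebe
  Read 'a': push. Stack: aebea
  Read 'c': push. Stack: aebeac
Final stack: "aebeac" (length 6)

6


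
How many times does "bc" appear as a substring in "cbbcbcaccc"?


Searching for "bc" in "cbbcbcaccc"
Scanning each position:
  Position 0: "cb" => no
  Position 1: "bb" => no
  Position 2: "bc" => MATCH
  Position 3: "cb" => no
  Position 4: "bc" => MATCH
  Position 5: "ca" => no
  Position 6: "ac" => no
  Position 7: "cc" => no
  Position 8: "cc" => no
Total occurrences: 2

2


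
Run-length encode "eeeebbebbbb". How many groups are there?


Input: eeeebbebbbb
Scanning for consecutive runs:
  Group 1: 'e' x 4 (positions 0-3)
  Group 2: 'b' x 2 (positions 4-5)
  Group 3: 'e' x 1 (positions 6-6)
  Group 4: 'b' x 4 (positions 7-10)
Total groups: 4

4


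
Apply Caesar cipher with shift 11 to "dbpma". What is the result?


Caesar cipher: shift "dbpma" by 11
  'd' (pos 3) + 11 = pos 14 = 'o'
  'b' (pos 1) + 11 = pos 12 = 'm'
  'p' (pos 15) + 11 = pos 0 = 'a'
  'm' (pos 12) + 11 = pos 23 = 'x'
  'a' (pos 0) + 11 = pos 11 = 'l'
Result: omaxl

omaxl


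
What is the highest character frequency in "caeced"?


Input: caeced
Character counts:
  'a': 1
  'c': 2
  'd': 1
  'e': 2
Maximum frequency: 2

2


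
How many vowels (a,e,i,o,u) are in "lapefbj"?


Input: lapefbj
Checking each character:
  'l' at position 0: consonant
  'a' at position 1: vowel (running total: 1)
  'p' at position 2: consonant
  'e' at position 3: vowel (running total: 2)
  'f' at position 4: consonant
  'b' at position 5: consonant
  'j' at position 6: consonant
Total vowels: 2

2


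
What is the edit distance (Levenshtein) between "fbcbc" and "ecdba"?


Computing edit distance: "fbcbc" -> "ecdba"
DP table:
           e    c    d    b    a
      0    1    2    3    4    5
  f   1    1    2    3    4    5
  b   2    2    2    3    3    4
  c   3    3    2    3    4    4
  b   4    4    3    3    3    4
  c   5    5    4    4    4    4
Edit distance = dp[5][5] = 4

4


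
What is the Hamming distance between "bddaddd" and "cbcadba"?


Comparing "bddaddd" and "cbcadba" position by position:
  Position 0: 'b' vs 'c' => differ
  Position 1: 'd' vs 'b' => differ
  Position 2: 'd' vs 'c' => differ
  Position 3: 'a' vs 'a' => same
  Position 4: 'd' vs 'd' => same
  Position 5: 'd' vs 'b' => differ
  Position 6: 'd' vs 'a' => differ
Total differences (Hamming distance): 5

5


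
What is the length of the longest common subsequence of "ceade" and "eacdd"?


LCS of "ceade" and "eacdd"
DP table:
           e    a    c    d    d
      0    0    0    0    0    0
  c   0    0    0    1    1    1
  e   0    1    1    1    1    1
  a   0    1    2    2    2    2
  d   0    1    2    2    3    3
  e   0    1    2    2    3    3
LCS length = dp[5][5] = 3

3


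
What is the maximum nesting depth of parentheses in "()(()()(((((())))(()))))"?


Input: "()(()()(((((())))(()))))"
Tracking depth:
  Position 0 '(': depth becomes 1
  Position 1 ')': depth becomes 0
  Position 2 '(': depth becomes 1
  Position 3 '(': depth becomes 2
  Position 4 ')': depth becomes 1
  Position 5 '(': depth becomes 2
  Position 6 ')': depth becomes 1
  Position 7 '(': depth becomes 2
  Position 8 '(': depth becomes 3
  Position 9 '(': depth becomes 4
  Position 10 '(': depth becomes 5
  Position 11 '(': depth becomes 6
  Position 12 '(': depth becomes 7
  Position 13 ')': depth becomes 6
  Position 14 ')': depth becomes 5
  Position 15 ')': depth becomes 4
  Position 16 ')': depth becomes 3
  Position 17 '(': depth becomes 4
  Position 18 '(': depth becomes 5
  Position 19 ')': depth becomes 4
  Position 20 ')': depth becomes 3
  Position 21 ')': depth becomes 2
  Position 22 ')': depth becomes 1
  Position 23 ')': depth becomes 0
Maximum depth reached: 7

7


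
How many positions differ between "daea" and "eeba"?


Comparing "daea" and "eeba" position by position:
  Position 0: 'd' vs 'e' => DIFFER
  Position 1: 'a' vs 'e' => DIFFER
  Position 2: 'e' vs 'b' => DIFFER
  Position 3: 'a' vs 'a' => same
Positions that differ: 3

3


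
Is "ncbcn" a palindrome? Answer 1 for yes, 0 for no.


Input: ncbcn
Reversed: ncbcn
  Compare pos 0 ('n') with pos 4 ('n'): match
  Compare pos 1 ('c') with pos 3 ('c'): match
Result: palindrome

1


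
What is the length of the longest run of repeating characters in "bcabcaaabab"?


Input: "bcabcaaabab"
Scanning for longest run:
  Position 1 ('c'): new char, reset run to 1
  Position 2 ('a'): new char, reset run to 1
  Position 3 ('b'): new char, reset run to 1
  Position 4 ('c'): new char, reset run to 1
  Position 5 ('a'): new char, reset run to 1
  Position 6 ('a'): continues run of 'a', length=2
  Position 7 ('a'): continues run of 'a', length=3
  Position 8 ('b'): new char, reset run to 1
  Position 9 ('a'): new char, reset run to 1
  Position 10 ('b'): new char, reset run to 1
Longest run: 'a' with length 3

3


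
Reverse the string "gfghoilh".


Input: gfghoilh
Reading characters right to left:
  Position 7: 'h'
  Position 6: 'l'
  Position 5: 'i'
  Position 4: 'o'
  Position 3: 'h'
  Position 2: 'g'
  Position 1: 'f'
  Position 0: 'g'
Reversed: hliohgfg

hliohgfg


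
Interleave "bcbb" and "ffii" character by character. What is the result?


Interleaving "bcbb" and "ffii":
  Position 0: 'b' from first, 'f' from second => "bf"
  Position 1: 'c' from first, 'f' from second => "cf"
  Position 2: 'b' from first, 'i' from second => "bi"
  Position 3: 'b' from first, 'i' from second => "bi"
Result: bfcfbibi

bfcfbibi


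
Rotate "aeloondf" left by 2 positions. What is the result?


Input: "aeloondf", rotate left by 2
First 2 characters: "ae"
Remaining characters: "loondf"
Concatenate remaining + first: "loondf" + "ae" = "loondfae"

loondfae


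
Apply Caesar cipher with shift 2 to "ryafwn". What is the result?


Caesar cipher: shift "ryafwn" by 2
  'r' (pos 17) + 2 = pos 19 = 't'
  'y' (pos 24) + 2 = pos 0 = 'a'
  'a' (pos 0) + 2 = pos 2 = 'c'
  'f' (pos 5) + 2 = pos 7 = 'h'
  'w' (pos 22) + 2 = pos 24 = 'y'
  'n' (pos 13) + 2 = pos 15 = 'p'
Result: tachyp

tachyp


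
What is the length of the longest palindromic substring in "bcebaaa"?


Input: "bcebaaa"
Checking substrings for palindromes:
  [4:7] "aaa" (len 3) => palindrome
  [4:6] "aa" (len 2) => palindrome
  [5:7] "aa" (len 2) => palindrome
Longest palindromic substring: "aaa" with length 3

3


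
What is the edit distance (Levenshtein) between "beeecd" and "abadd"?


Computing edit distance: "beeecd" -> "abadd"
DP table:
           a    b    a    d    d
      0    1    2    3    4    5
  b   1    1    1    2    3    4
  e   2    2    2    2    3    4
  e   3    3    3    3    3    4
  e   4    4    4    4    4    4
  c   5    5    5    5    5    5
  d   6    6    6    6    5    5
Edit distance = dp[6][5] = 5

5


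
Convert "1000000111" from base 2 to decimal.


Input: "1000000111" in base 2
Positional expansion:
  Digit '1' (value 1) x 2^9 = 512
  Digit '0' (value 0) x 2^8 = 0
  Digit '0' (value 0) x 2^7 = 0
  Digit '0' (value 0) x 2^6 = 0
  Digit '0' (value 0) x 2^5 = 0
  Digit '0' (value 0) x 2^4 = 0
  Digit '0' (value 0) x 2^3 = 0
  Digit '1' (value 1) x 2^2 = 4
  Digit '1' (value 1) x 2^1 = 2
  Digit '1' (value 1) x 2^0 = 1
Sum = 519

519


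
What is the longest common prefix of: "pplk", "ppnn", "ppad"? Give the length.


Words: pplk, ppnn, ppad
  Position 0: all 'p' => match
  Position 1: all 'p' => match
  Position 2: ('l', 'n', 'a') => mismatch, stop
LCP = "pp" (length 2)

2


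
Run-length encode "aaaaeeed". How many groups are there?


Input: aaaaeeed
Scanning for consecutive runs:
  Group 1: 'a' x 4 (positions 0-3)
  Group 2: 'e' x 3 (positions 4-6)
  Group 3: 'd' x 1 (positions 7-7)
Total groups: 3

3


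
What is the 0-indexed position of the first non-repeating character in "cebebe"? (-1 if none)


Input: cebebe
Character frequencies:
  'b': 2
  'c': 1
  'e': 3
Scanning left to right for freq == 1:
  Position 0 ('c'): unique! => answer = 0

0


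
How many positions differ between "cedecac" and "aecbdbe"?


Comparing "cedecac" and "aecbdbe" position by position:
  Position 0: 'c' vs 'a' => DIFFER
  Position 1: 'e' vs 'e' => same
  Position 2: 'd' vs 'c' => DIFFER
  Position 3: 'e' vs 'b' => DIFFER
  Position 4: 'c' vs 'd' => DIFFER
  Position 5: 'a' vs 'b' => DIFFER
  Position 6: 'c' vs 'e' => DIFFER
Positions that differ: 6

6


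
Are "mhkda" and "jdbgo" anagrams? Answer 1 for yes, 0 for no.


Strings: "mhkda", "jdbgo"
Sorted first:  adhkm
Sorted second: bdgjo
Differ at position 0: 'a' vs 'b' => not anagrams

0


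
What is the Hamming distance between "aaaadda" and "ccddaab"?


Comparing "aaaadda" and "ccddaab" position by position:
  Position 0: 'a' vs 'c' => differ
  Position 1: 'a' vs 'c' => differ
  Position 2: 'a' vs 'd' => differ
  Position 3: 'a' vs 'd' => differ
  Position 4: 'd' vs 'a' => differ
  Position 5: 'd' vs 'a' => differ
  Position 6: 'a' vs 'b' => differ
Total differences (Hamming distance): 7

7


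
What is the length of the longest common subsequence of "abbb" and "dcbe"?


LCS of "abbb" and "dcbe"
DP table:
           d    c    b    e
      0    0    0    0    0
  a   0    0    0    0    0
  b   0    0    0    1    1
  b   0    0    0    1    1
  b   0    0    0    1    1
LCS length = dp[4][4] = 1

1


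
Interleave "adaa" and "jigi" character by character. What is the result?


Interleaving "adaa" and "jigi":
  Position 0: 'a' from first, 'j' from second => "aj"
  Position 1: 'd' from first, 'i' from second => "di"
  Position 2: 'a' from first, 'g' from second => "ag"
  Position 3: 'a' from first, 'i' from second => "ai"
Result: ajdiagai

ajdiagai


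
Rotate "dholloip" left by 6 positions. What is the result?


Input: "dholloip", rotate left by 6
First 6 characters: "dhollo"
Remaining characters: "ip"
Concatenate remaining + first: "ip" + "dhollo" = "ipdhollo"

ipdhollo


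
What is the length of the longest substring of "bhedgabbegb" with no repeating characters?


Input: "bhedgabbegb"
Sliding window (track last position of each char):
  Position 0 ('b'): window [0,0] length 1 -- new best
  Position 1 ('h'): window [0,1] length 2 -- new best
  Position 2 ('e'): window [0,2] length 3 -- new best
  Position 3 ('d'): window [0,3] length 4 -- new best
  Position 4 ('g'): window [0,4] length 5 -- new best
  Position 5 ('a'): window [0,5] length 6 -- new best
  Position 6 ('b'): repeat (last at 0), move window start to 1
  Position 6 ('b'): window [1,6] length 6
  Position 7 ('b'): repeat (last at 6), move window start to 7
  Position 7 ('b'): window [7,7] length 1
  Position 8 ('e'): window [7,8] length 2
  Position 9 ('g'): window [7,9] length 3
  Position 10 ('b'): repeat (last at 7), move window start to 8
  Position 10 ('b'): window [8,10] length 3
Longest substring with no repeats: "bhedga" with length 6

6


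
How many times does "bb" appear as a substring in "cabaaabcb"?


Searching for "bb" in "cabaaabcb"
Scanning each position:
  Position 0: "ca" => no
  Position 1: "ab" => no
  Position 2: "ba" => no
  Position 3: "aa" => no
  Position 4: "aa" => no
  Position 5: "ab" => no
  Position 6: "bc" => no
  Position 7: "cb" => no
Total occurrences: 0

0


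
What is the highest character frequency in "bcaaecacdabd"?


Input: bcaaecacdabd
Character counts:
  'a': 4
  'b': 2
  'c': 3
  'd': 2
  'e': 1
Maximum frequency: 4

4


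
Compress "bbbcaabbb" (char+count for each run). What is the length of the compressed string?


Input: bbbcaabbb
Runs:
  'b' x 3 => "b3"
  'c' x 1 => "c1"
  'a' x 2 => "a2"
  'b' x 3 => "b3"
Compressed: "b3c1a2b3"
Compressed length: 8

8


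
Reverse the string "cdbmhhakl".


Input: cdbmhhakl
Reading characters right to left:
  Position 8: 'l'
  Position 7: 'k'
  Position 6: 'a'
  Position 5: 'h'
  Position 4: 'h'
  Position 3: 'm'
  Position 2: 'b'
  Position 1: 'd'
  Position 0: 'c'
Reversed: lkahhmbdc

lkahhmbdc


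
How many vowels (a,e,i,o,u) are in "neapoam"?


Input: neapoam
Checking each character:
  'n' at position 0: consonant
  'e' at position 1: vowel (running total: 1)
  'a' at position 2: vowel (running total: 2)
  'p' at position 3: consonant
  'o' at position 4: vowel (running total: 3)
  'a' at position 5: vowel (running total: 4)
  'm' at position 6: consonant
Total vowels: 4

4


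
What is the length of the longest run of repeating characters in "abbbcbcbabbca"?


Input: "abbbcbcbabbca"
Scanning for longest run:
  Position 1 ('b'): new char, reset run to 1
  Position 2 ('b'): continues run of 'b', length=2
  Position 3 ('b'): continues run of 'b', length=3
  Position 4 ('c'): new char, reset run to 1
  Position 5 ('b'): new char, reset run to 1
  Position 6 ('c'): new char, reset run to 1
  Position 7 ('b'): new char, reset run to 1
  Position 8 ('a'): new char, reset run to 1
  Position 9 ('b'): new char, reset run to 1
  Position 10 ('b'): continues run of 'b', length=2
  Position 11 ('c'): new char, reset run to 1
  Position 12 ('a'): new char, reset run to 1
Longest run: 'b' with length 3

3


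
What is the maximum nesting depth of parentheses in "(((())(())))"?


Input: "(((())(())))"
Tracking depth:
  Position 0 '(': depth becomes 1
  Position 1 '(': depth becomes 2
  Position 2 '(': depth becomes 3
  Position 3 '(': depth becomes 4
  Position 4 ')': depth becomes 3
  Position 5 ')': depth becomes 2
  Position 6 '(': depth becomes 3
  Position 7 '(': depth becomes 4
  Position 8 ')': depth becomes 3
  Position 9 ')': depth becomes 2
  Position 10 ')': depth becomes 1
  Position 11 ')': depth becomes 0
Maximum depth reached: 4

4


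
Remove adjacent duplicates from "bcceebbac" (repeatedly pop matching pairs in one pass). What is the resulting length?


Input: bcceebbac
Stack-based adjacent duplicate removal:
  Read 'b': push. Stack: b
  Read 'c': push. Stack: bc
  Read 'c': matches stack top 'c' => pop. Stack: b
  Read 'e': push. Stack: be
  Read 'e': matches stack top 'e' => pop. Stack: b
  Read 'b': matches stack top 'b' => pop. Stack: (empty)
  Read 'b': push. Stack: b
  Read 'a': push. Stack: ba
  Read 'c': push. Stack: bac
Final stack: "bac" (length 3)

3


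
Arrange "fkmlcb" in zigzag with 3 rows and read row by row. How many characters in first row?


Zigzag "fkmlcb" into 3 rows:
Placing characters:
  'f' => row 0
  'k' => row 1
  'm' => row 2
  'l' => row 1
  'c' => row 0
  'b' => row 1
Rows:
  Row 0: "fc"
  Row 1: "klb"
  Row 2: "m"
First row length: 2

2


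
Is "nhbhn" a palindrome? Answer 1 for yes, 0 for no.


Input: nhbhn
Reversed: nhbhn
  Compare pos 0 ('n') with pos 4 ('n'): match
  Compare pos 1 ('h') with pos 3 ('h'): match
Result: palindrome

1


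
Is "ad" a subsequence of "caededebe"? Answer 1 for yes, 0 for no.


Check if "ad" is a subsequence of "caededebe"
Greedy scan:
  Position 0 ('c'): no match needed
  Position 1 ('a'): matches sub[0] = 'a'
  Position 2 ('e'): no match needed
  Position 3 ('d'): matches sub[1] = 'd'
  Position 4 ('e'): no match needed
  Position 5 ('d'): no match needed
  Position 6 ('e'): no match needed
  Position 7 ('b'): no match needed
  Position 8 ('e'): no match needed
All 2 characters matched => is a subsequence

1


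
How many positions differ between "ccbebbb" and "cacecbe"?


Comparing "ccbebbb" and "cacecbe" position by position:
  Position 0: 'c' vs 'c' => same
  Position 1: 'c' vs 'a' => DIFFER
  Position 2: 'b' vs 'c' => DIFFER
  Position 3: 'e' vs 'e' => same
  Position 4: 'b' vs 'c' => DIFFER
  Position 5: 'b' vs 'b' => same
  Position 6: 'b' vs 'e' => DIFFER
Positions that differ: 4

4


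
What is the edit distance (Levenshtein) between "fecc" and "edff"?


Computing edit distance: "fecc" -> "edff"
DP table:
           e    d    f    f
      0    1    2    3    4
  f   1    1    2    2    3
  e   2    1    2    3    3
  c   3    2    2    3    4
  c   4    3    3    3    4
Edit distance = dp[4][4] = 4

4


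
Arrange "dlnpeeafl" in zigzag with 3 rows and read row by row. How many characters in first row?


Zigzag "dlnpeeafl" into 3 rows:
Placing characters:
  'd' => row 0
  'l' => row 1
  'n' => row 2
  'p' => row 1
  'e' => row 0
  'e' => row 1
  'a' => row 2
  'f' => row 1
  'l' => row 0
Rows:
  Row 0: "del"
  Row 1: "lpef"
  Row 2: "na"
First row length: 3

3


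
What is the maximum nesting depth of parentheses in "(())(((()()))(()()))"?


Input: "(())(((()()))(()()))"
Tracking depth:
  Position 0 '(': depth becomes 1
  Position 1 '(': depth becomes 2
  Position 2 ')': depth becomes 1
  Position 3 ')': depth becomes 0
  Position 4 '(': depth becomes 1
  Position 5 '(': depth becomes 2
  Position 6 '(': depth becomes 3
  Position 7 '(': depth becomes 4
  Position 8 ')': depth becomes 3
  Position 9 '(': depth becomes 4
  Position 10 ')': depth becomes 3
  Position 11 ')': depth becomes 2
  Position 12 ')': depth becomes 1
  Position 13 '(': depth becomes 2
  Position 14 '(': depth becomes 3
  Position 15 ')': depth becomes 2
  Position 16 '(': depth becomes 3
  Position 17 ')': depth becomes 2
  Position 18 ')': depth becomes 1
  Position 19 ')': depth becomes 0
Maximum depth reached: 4

4


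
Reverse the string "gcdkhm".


Input: gcdkhm
Reading characters right to left:
  Position 5: 'm'
  Position 4: 'h'
  Position 3: 'k'
  Position 2: 'd'
  Position 1: 'c'
  Position 0: 'g'
Reversed: mhkdcg

mhkdcg


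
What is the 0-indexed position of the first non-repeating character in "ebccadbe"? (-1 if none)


Input: ebccadbe
Character frequencies:
  'a': 1
  'b': 2
  'c': 2
  'd': 1
  'e': 2
Scanning left to right for freq == 1:
  Position 0 ('e'): freq=2, skip
  Position 1 ('b'): freq=2, skip
  Position 2 ('c'): freq=2, skip
  Position 3 ('c'): freq=2, skip
  Position 4 ('a'): unique! => answer = 4

4


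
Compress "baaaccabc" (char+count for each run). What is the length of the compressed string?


Input: baaaccabc
Runs:
  'b' x 1 => "b1"
  'a' x 3 => "a3"
  'c' x 2 => "c2"
  'a' x 1 => "a1"
  'b' x 1 => "b1"
  'c' x 1 => "c1"
Compressed: "b1a3c2a1b1c1"
Compressed length: 12

12


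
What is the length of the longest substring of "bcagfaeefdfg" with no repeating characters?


Input: "bcagfaeefdfg"
Sliding window (track last position of each char):
  Position 0 ('b'): window [0,0] length 1 -- new best
  Position 1 ('c'): window [0,1] length 2 -- new best
  Position 2 ('a'): window [0,2] length 3 -- new best
  Position 3 ('g'): window [0,3] length 4 -- new best
  Position 4 ('f'): window [0,4] length 5 -- new best
  Position 5 ('a'): repeat (last at 2), move window start to 3
  Position 5 ('a'): window [3,5] length 3
  Position 6 ('e'): window [3,6] length 4
  Position 7 ('e'): repeat (last at 6), move window start to 7
  Position 7 ('e'): window [7,7] length 1
  Position 8 ('f'): window [7,8] length 2
  Position 9 ('d'): window [7,9] length 3
  Position 10 ('f'): repeat (last at 8), move window start to 9
  Position 10 ('f'): window [9,10] length 2
  Position 11 ('g'): window [9,11] length 3
Longest substring with no repeats: "bcagf" with length 5

5


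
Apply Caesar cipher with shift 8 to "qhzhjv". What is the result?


Caesar cipher: shift "qhzhjv" by 8
  'q' (pos 16) + 8 = pos 24 = 'y'
  'h' (pos 7) + 8 = pos 15 = 'p'
  'z' (pos 25) + 8 = pos 7 = 'h'
  'h' (pos 7) + 8 = pos 15 = 'p'
  'j' (pos 9) + 8 = pos 17 = 'r'
  'v' (pos 21) + 8 = pos 3 = 'd'
Result: yphprd

yphprd


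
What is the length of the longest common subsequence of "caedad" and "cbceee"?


LCS of "caedad" and "cbceee"
DP table:
           c    b    c    e    e    e
      0    0    0    0    0    0    0
  c   0    1    1    1    1    1    1
  a   0    1    1    1    1    1    1
  e   0    1    1    1    2    2    2
  d   0    1    1    1    2    2    2
  a   0    1    1    1    2    2    2
  d   0    1    1    1    2    2    2
LCS length = dp[6][6] = 2

2


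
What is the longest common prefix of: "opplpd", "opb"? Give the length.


Words: opplpd, opb
  Position 0: all 'o' => match
  Position 1: all 'p' => match
  Position 2: ('p', 'b') => mismatch, stop
LCP = "op" (length 2)

2


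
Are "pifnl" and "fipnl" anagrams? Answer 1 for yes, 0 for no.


Strings: "pifnl", "fipnl"
Sorted first:  filnp
Sorted second: filnp
Sorted forms match => anagrams

1


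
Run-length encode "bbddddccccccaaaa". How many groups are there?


Input: bbddddccccccaaaa
Scanning for consecutive runs:
  Group 1: 'b' x 2 (positions 0-1)
  Group 2: 'd' x 4 (positions 2-5)
  Group 3: 'c' x 6 (positions 6-11)
  Group 4: 'a' x 4 (positions 12-15)
Total groups: 4

4


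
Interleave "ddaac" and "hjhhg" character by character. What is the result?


Interleaving "ddaac" and "hjhhg":
  Position 0: 'd' from first, 'h' from second => "dh"
  Position 1: 'd' from first, 'j' from second => "dj"
  Position 2: 'a' from first, 'h' from second => "ah"
  Position 3: 'a' from first, 'h' from second => "ah"
  Position 4: 'c' from first, 'g' from second => "cg"
Result: dhdjahahcg

dhdjahahcg


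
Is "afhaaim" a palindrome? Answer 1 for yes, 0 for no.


Input: afhaaim
Reversed: miaahfa
  Compare pos 0 ('a') with pos 6 ('m'): MISMATCH
  Compare pos 1 ('f') with pos 5 ('i'): MISMATCH
  Compare pos 2 ('h') with pos 4 ('a'): MISMATCH
Result: not a palindrome

0


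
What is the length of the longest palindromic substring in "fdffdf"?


Input: "fdffdf"
Checking substrings for palindromes:
  [0:6] "fdffdf" (len 6) => palindrome
  [1:5] "dffd" (len 4) => palindrome
  [0:3] "fdf" (len 3) => palindrome
  [3:6] "fdf" (len 3) => palindrome
  [2:4] "ff" (len 2) => palindrome
Longest palindromic substring: "fdffdf" with length 6

6


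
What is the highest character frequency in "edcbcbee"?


Input: edcbcbee
Character counts:
  'b': 2
  'c': 2
  'd': 1
  'e': 3
Maximum frequency: 3

3


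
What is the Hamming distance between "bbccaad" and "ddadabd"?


Comparing "bbccaad" and "ddadabd" position by position:
  Position 0: 'b' vs 'd' => differ
  Position 1: 'b' vs 'd' => differ
  Position 2: 'c' vs 'a' => differ
  Position 3: 'c' vs 'd' => differ
  Position 4: 'a' vs 'a' => same
  Position 5: 'a' vs 'b' => differ
  Position 6: 'd' vs 'd' => same
Total differences (Hamming distance): 5

5


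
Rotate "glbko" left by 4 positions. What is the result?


Input: "glbko", rotate left by 4
First 4 characters: "glbk"
Remaining characters: "o"
Concatenate remaining + first: "o" + "glbk" = "oglbk"

oglbk


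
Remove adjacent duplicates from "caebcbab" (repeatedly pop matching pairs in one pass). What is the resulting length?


Input: caebcbab
Stack-based adjacent duplicate removal:
  Read 'c': push. Stack: c
  Read 'a': push. Stack: ca
  Read 'e': push. Stack: cae
  Read 'b': push. Stack: caeb
  Read 'c': push. Stack: caebc
  Read 'b': push. Stack: caebcb
  Read 'a': push. Stack: caebcba
  Read 'b': push. Stack: caebcbab
Final stack: "caebcbab" (length 8)

8


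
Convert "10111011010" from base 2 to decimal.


Input: "10111011010" in base 2
Positional expansion:
  Digit '1' (value 1) x 2^10 = 1024
  Digit '0' (value 0) x 2^9 = 0
  Digit '1' (value 1) x 2^8 = 256
  Digit '1' (value 1) x 2^7 = 128
  Digit '1' (value 1) x 2^6 = 64
  Digit '0' (value 0) x 2^5 = 0
  Digit '1' (value 1) x 2^4 = 16
  Digit '1' (value 1) x 2^3 = 8
  Digit '0' (value 0) x 2^2 = 0
  Digit '1' (value 1) x 2^1 = 2
  Digit '0' (value 0) x 2^0 = 0
Sum = 1498

1498


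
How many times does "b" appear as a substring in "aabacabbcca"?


Searching for "b" in "aabacabbcca"
Scanning each position:
  Position 0: "a" => no
  Position 1: "a" => no
  Position 2: "b" => MATCH
  Position 3: "a" => no
  Position 4: "c" => no
  Position 5: "a" => no
  Position 6: "b" => MATCH
  Position 7: "b" => MATCH
  Position 8: "c" => no
  Position 9: "c" => no
  Position 10: "a" => no
Total occurrences: 3

3


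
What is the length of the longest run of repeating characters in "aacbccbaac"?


Input: "aacbccbaac"
Scanning for longest run:
  Position 1 ('a'): continues run of 'a', length=2
  Position 2 ('c'): new char, reset run to 1
  Position 3 ('b'): new char, reset run to 1
  Position 4 ('c'): new char, reset run to 1
  Position 5 ('c'): continues run of 'c', length=2
  Position 6 ('b'): new char, reset run to 1
  Position 7 ('a'): new char, reset run to 1
  Position 8 ('a'): continues run of 'a', length=2
  Position 9 ('c'): new char, reset run to 1
Longest run: 'a' with length 2

2


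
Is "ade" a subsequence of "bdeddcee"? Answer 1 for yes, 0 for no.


Check if "ade" is a subsequence of "bdeddcee"
Greedy scan:
  Position 0 ('b'): no match needed
  Position 1 ('d'): no match needed
  Position 2 ('e'): no match needed
  Position 3 ('d'): no match needed
  Position 4 ('d'): no match needed
  Position 5 ('c'): no match needed
  Position 6 ('e'): no match needed
  Position 7 ('e'): no match needed
Only matched 0/3 characters => not a subsequence

0


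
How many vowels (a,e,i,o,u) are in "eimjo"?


Input: eimjo
Checking each character:
  'e' at position 0: vowel (running total: 1)
  'i' at position 1: vowel (running total: 2)
  'm' at position 2: consonant
  'j' at position 3: consonant
  'o' at position 4: vowel (running total: 3)
Total vowels: 3

3


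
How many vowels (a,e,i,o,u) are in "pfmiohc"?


Input: pfmiohc
Checking each character:
  'p' at position 0: consonant
  'f' at position 1: consonant
  'm' at position 2: consonant
  'i' at position 3: vowel (running total: 1)
  'o' at position 4: vowel (running total: 2)
  'h' at position 5: consonant
  'c' at position 6: consonant
Total vowels: 2

2


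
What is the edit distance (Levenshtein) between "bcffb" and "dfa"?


Computing edit distance: "bcffb" -> "dfa"
DP table:
           d    f    a
      0    1    2    3
  b   1    1    2    3
  c   2    2    2    3
  f   3    3    2    3
  f   4    4    3    3
  b   5    5    4    4
Edit distance = dp[5][3] = 4

4


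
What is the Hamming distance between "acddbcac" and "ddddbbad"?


Comparing "acddbcac" and "ddddbbad" position by position:
  Position 0: 'a' vs 'd' => differ
  Position 1: 'c' vs 'd' => differ
  Position 2: 'd' vs 'd' => same
  Position 3: 'd' vs 'd' => same
  Position 4: 'b' vs 'b' => same
  Position 5: 'c' vs 'b' => differ
  Position 6: 'a' vs 'a' => same
  Position 7: 'c' vs 'd' => differ
Total differences (Hamming distance): 4

4


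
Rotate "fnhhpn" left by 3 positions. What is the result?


Input: "fnhhpn", rotate left by 3
First 3 characters: "fnh"
Remaining characters: "hpn"
Concatenate remaining + first: "hpn" + "fnh" = "hpnfnh"

hpnfnh


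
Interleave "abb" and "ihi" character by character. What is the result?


Interleaving "abb" and "ihi":
  Position 0: 'a' from first, 'i' from second => "ai"
  Position 1: 'b' from first, 'h' from second => "bh"
  Position 2: 'b' from first, 'i' from second => "bi"
Result: aibhbi

aibhbi


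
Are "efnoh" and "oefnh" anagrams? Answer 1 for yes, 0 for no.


Strings: "efnoh", "oefnh"
Sorted first:  efhno
Sorted second: efhno
Sorted forms match => anagrams

1


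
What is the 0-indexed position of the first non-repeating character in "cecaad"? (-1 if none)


Input: cecaad
Character frequencies:
  'a': 2
  'c': 2
  'd': 1
  'e': 1
Scanning left to right for freq == 1:
  Position 0 ('c'): freq=2, skip
  Position 1 ('e'): unique! => answer = 1

1


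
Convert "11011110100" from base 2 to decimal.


Input: "11011110100" in base 2
Positional expansion:
  Digit '1' (value 1) x 2^10 = 1024
  Digit '1' (value 1) x 2^9 = 512
  Digit '0' (value 0) x 2^8 = 0
  Digit '1' (value 1) x 2^7 = 128
  Digit '1' (value 1) x 2^6 = 64
  Digit '1' (value 1) x 2^5 = 32
  Digit '1' (value 1) x 2^4 = 16
  Digit '0' (value 0) x 2^3 = 0
  Digit '1' (value 1) x 2^2 = 4
  Digit '0' (value 0) x 2^1 = 0
  Digit '0' (value 0) x 2^0 = 0
Sum = 1780

1780


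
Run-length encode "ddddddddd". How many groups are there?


Input: ddddddddd
Scanning for consecutive runs:
  Group 1: 'd' x 9 (positions 0-8)
Total groups: 1

1


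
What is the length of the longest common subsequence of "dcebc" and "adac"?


LCS of "dcebc" and "adac"
DP table:
           a    d    a    c
      0    0    0    0    0
  d   0    0    1    1    1
  c   0    0    1    1    2
  e   0    0    1    1    2
  b   0    0    1    1    2
  c   0    0    1    1    2
LCS length = dp[5][4] = 2

2


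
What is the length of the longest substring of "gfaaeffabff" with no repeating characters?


Input: "gfaaeffabff"
Sliding window (track last position of each char):
  Position 0 ('g'): window [0,0] length 1 -- new best
  Position 1 ('f'): window [0,1] length 2 -- new best
  Position 2 ('a'): window [0,2] length 3 -- new best
  Position 3 ('a'): repeat (last at 2), move window start to 3
  Position 3 ('a'): window [3,3] length 1
  Position 4 ('e'): window [3,4] length 2
  Position 5 ('f'): window [3,5] length 3
  Position 6 ('f'): repeat (last at 5), move window start to 6
  Position 6 ('f'): window [6,6] length 1
  Position 7 ('a'): window [6,7] length 2
  Position 8 ('b'): window [6,8] length 3
  Position 9 ('f'): repeat (last at 6), move window start to 7
  Position 9 ('f'): window [7,9] length 3
  Position 10 ('f'): repeat (last at 9), move window start to 10
  Position 10 ('f'): window [10,10] length 1
Longest substring with no repeats: "gfa" with length 3

3


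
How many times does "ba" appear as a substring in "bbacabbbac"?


Searching for "ba" in "bbacabbbac"
Scanning each position:
  Position 0: "bb" => no
  Position 1: "ba" => MATCH
  Position 2: "ac" => no
  Position 3: "ca" => no
  Position 4: "ab" => no
  Position 5: "bb" => no
  Position 6: "bb" => no
  Position 7: "ba" => MATCH
  Position 8: "ac" => no
Total occurrences: 2

2


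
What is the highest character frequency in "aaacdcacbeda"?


Input: aaacdcacbeda
Character counts:
  'a': 5
  'b': 1
  'c': 3
  'd': 2
  'e': 1
Maximum frequency: 5

5


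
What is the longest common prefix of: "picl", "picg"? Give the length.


Words: picl, picg
  Position 0: all 'p' => match
  Position 1: all 'i' => match
  Position 2: all 'c' => match
  Position 3: ('l', 'g') => mismatch, stop
LCP = "pic" (length 3)

3


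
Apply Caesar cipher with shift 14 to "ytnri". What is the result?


Caesar cipher: shift "ytnri" by 14
  'y' (pos 24) + 14 = pos 12 = 'm'
  't' (pos 19) + 14 = pos 7 = 'h'
  'n' (pos 13) + 14 = pos 1 = 'b'
  'r' (pos 17) + 14 = pos 5 = 'f'
  'i' (pos 8) + 14 = pos 22 = 'w'
Result: mhbfw

mhbfw


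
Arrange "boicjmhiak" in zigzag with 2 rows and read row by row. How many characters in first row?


Zigzag "boicjmhiak" into 2 rows:
Placing characters:
  'b' => row 0
  'o' => row 1
  'i' => row 0
  'c' => row 1
  'j' => row 0
  'm' => row 1
  'h' => row 0
  'i' => row 1
  'a' => row 0
  'k' => row 1
Rows:
  Row 0: "bijha"
  Row 1: "ocmik"
First row length: 5

5


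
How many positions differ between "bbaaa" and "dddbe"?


Comparing "bbaaa" and "dddbe" position by position:
  Position 0: 'b' vs 'd' => DIFFER
  Position 1: 'b' vs 'd' => DIFFER
  Position 2: 'a' vs 'd' => DIFFER
  Position 3: 'a' vs 'b' => DIFFER
  Position 4: 'a' vs 'e' => DIFFER
Positions that differ: 5

5


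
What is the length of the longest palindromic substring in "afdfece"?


Input: "afdfece"
Checking substrings for palindromes:
  [1:4] "fdf" (len 3) => palindrome
  [4:7] "ece" (len 3) => palindrome
Longest palindromic substring: "fdf" with length 3

3


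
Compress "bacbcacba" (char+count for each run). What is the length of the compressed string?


Input: bacbcacba
Runs:
  'b' x 1 => "b1"
  'a' x 1 => "a1"
  'c' x 1 => "c1"
  'b' x 1 => "b1"
  'c' x 1 => "c1"
  'a' x 1 => "a1"
  'c' x 1 => "c1"
  'b' x 1 => "b1"
  'a' x 1 => "a1"
Compressed: "b1a1c1b1c1a1c1b1a1"
Compressed length: 18

18


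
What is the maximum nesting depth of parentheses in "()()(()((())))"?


Input: "()()(()((())))"
Tracking depth:
  Position 0 '(': depth becomes 1
  Position 1 ')': depth becomes 0
  Position 2 '(': depth becomes 1
  Position 3 ')': depth becomes 0
  Position 4 '(': depth becomes 1
  Position 5 '(': depth becomes 2
  Position 6 ')': depth becomes 1
  Position 7 '(': depth becomes 2
  Position 8 '(': depth becomes 3
  Position 9 '(': depth becomes 4
  Position 10 ')': depth becomes 3
  Position 11 ')': depth becomes 2
  Position 12 ')': depth becomes 1
  Position 13 ')': depth becomes 0
Maximum depth reached: 4

4


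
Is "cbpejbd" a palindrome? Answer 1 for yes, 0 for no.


Input: cbpejbd
Reversed: dbjepbc
  Compare pos 0 ('c') with pos 6 ('d'): MISMATCH
  Compare pos 1 ('b') with pos 5 ('b'): match
  Compare pos 2 ('p') with pos 4 ('j'): MISMATCH
Result: not a palindrome

0


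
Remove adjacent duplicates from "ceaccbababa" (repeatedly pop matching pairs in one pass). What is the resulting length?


Input: ceaccbababa
Stack-based adjacent duplicate removal:
  Read 'c': push. Stack: c
  Read 'e': push. Stack: ce
  Read 'a': push. Stack: cea
  Read 'c': push. Stack: ceac
  Read 'c': matches stack top 'c' => pop. Stack: cea
  Read 'b': push. Stack: ceab
  Read 'a': push. Stack: ceaba
  Read 'b': push. Stack: ceabab
  Read 'a': push. Stack: ceababa
  Read 'b': push. Stack: ceababab
  Read 'a': push. Stack: ceabababa
Final stack: "ceabababa" (length 9)

9


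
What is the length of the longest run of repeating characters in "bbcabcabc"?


Input: "bbcabcabc"
Scanning for longest run:
  Position 1 ('b'): continues run of 'b', length=2
  Position 2 ('c'): new char, reset run to 1
  Position 3 ('a'): new char, reset run to 1
  Position 4 ('b'): new char, reset run to 1
  Position 5 ('c'): new char, reset run to 1
  Position 6 ('a'): new char, reset run to 1
  Position 7 ('b'): new char, reset run to 1
  Position 8 ('c'): new char, reset run to 1
Longest run: 'b' with length 2

2


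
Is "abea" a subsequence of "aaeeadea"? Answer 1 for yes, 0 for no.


Check if "abea" is a subsequence of "aaeeadea"
Greedy scan:
  Position 0 ('a'): matches sub[0] = 'a'
  Position 1 ('a'): no match needed
  Position 2 ('e'): no match needed
  Position 3 ('e'): no match needed
  Position 4 ('a'): no match needed
  Position 5 ('d'): no match needed
  Position 6 ('e'): no match needed
  Position 7 ('a'): no match needed
Only matched 1/4 characters => not a subsequence

0


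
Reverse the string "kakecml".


Input: kakecml
Reading characters right to left:
  Position 6: 'l'
  Position 5: 'm'
  Position 4: 'c'
  Position 3: 'e'
  Position 2: 'k'
  Position 1: 'a'
  Position 0: 'k'
Reversed: lmcekak

lmcekak


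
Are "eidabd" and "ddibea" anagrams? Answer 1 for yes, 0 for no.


Strings: "eidabd", "ddibea"
Sorted first:  abddei
Sorted second: abddei
Sorted forms match => anagrams

1


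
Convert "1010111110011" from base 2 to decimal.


Input: "1010111110011" in base 2
Positional expansion:
  Digit '1' (value 1) x 2^12 = 4096
  Digit '0' (value 0) x 2^11 = 0
  Digit '1' (value 1) x 2^10 = 1024
  Digit '0' (value 0) x 2^9 = 0
  Digit '1' (value 1) x 2^8 = 256
  Digit '1' (value 1) x 2^7 = 128
  Digit '1' (value 1) x 2^6 = 64
  Digit '1' (value 1) x 2^5 = 32
  Digit '1' (value 1) x 2^4 = 16
  Digit '0' (value 0) x 2^3 = 0
  Digit '0' (value 0) x 2^2 = 0
  Digit '1' (value 1) x 2^1 = 2
  Digit '1' (value 1) x 2^0 = 1
Sum = 5619

5619


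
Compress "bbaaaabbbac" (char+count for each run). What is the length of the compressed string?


Input: bbaaaabbbac
Runs:
  'b' x 2 => "b2"
  'a' x 4 => "a4"
  'b' x 3 => "b3"
  'a' x 1 => "a1"
  'c' x 1 => "c1"
Compressed: "b2a4b3a1c1"
Compressed length: 10

10


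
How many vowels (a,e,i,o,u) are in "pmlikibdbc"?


Input: pmlikibdbc
Checking each character:
  'p' at position 0: consonant
  'm' at position 1: consonant
  'l' at position 2: consonant
  'i' at position 3: vowel (running total: 1)
  'k' at position 4: consonant
  'i' at position 5: vowel (running total: 2)
  'b' at position 6: consonant
  'd' at position 7: consonant
  'b' at position 8: consonant
  'c' at position 9: consonant
Total vowels: 2

2


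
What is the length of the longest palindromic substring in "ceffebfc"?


Input: "ceffebfc"
Checking substrings for palindromes:
  [1:5] "effe" (len 4) => palindrome
  [2:4] "ff" (len 2) => palindrome
Longest palindromic substring: "effe" with length 4

4


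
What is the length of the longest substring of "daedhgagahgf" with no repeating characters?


Input: "daedhgagahgf"
Sliding window (track last position of each char):
  Position 0 ('d'): window [0,0] length 1 -- new best
  Position 1 ('a'): window [0,1] length 2 -- new best
  Position 2 ('e'): window [0,2] length 3 -- new best
  Position 3 ('d'): repeat (last at 0), move window start to 1
  Position 3 ('d'): window [1,3] length 3
  Position 4 ('h'): window [1,4] length 4 -- new best
  Position 5 ('g'): window [1,5] length 5 -- new best
  Position 6 ('a'): repeat (last at 1), move window start to 2
  Position 6 ('a'): window [2,6] length 5
  Position 7 ('g'): repeat (last at 5), move window start to 6
  Position 7 ('g'): window [6,7] length 2
  Position 8 ('a'): repeat (last at 6), move window start to 7
  Position 8 ('a'): window [7,8] length 2
  Position 9 ('h'): window [7,9] length 3
  Position 10 ('g'): repeat (last at 7), move window start to 8
  Position 10 ('g'): window [8,10] length 3
  Position 11 ('f'): window [8,11] length 4
Longest substring with no repeats: "aedhg" with length 5

5


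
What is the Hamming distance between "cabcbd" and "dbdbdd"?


Comparing "cabcbd" and "dbdbdd" position by position:
  Position 0: 'c' vs 'd' => differ
  Position 1: 'a' vs 'b' => differ
  Position 2: 'b' vs 'd' => differ
  Position 3: 'c' vs 'b' => differ
  Position 4: 'b' vs 'd' => differ
  Position 5: 'd' vs 'd' => same
Total differences (Hamming distance): 5

5


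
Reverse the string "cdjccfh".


Input: cdjccfh
Reading characters right to left:
  Position 6: 'h'
  Position 5: 'f'
  Position 4: 'c'
  Position 3: 'c'
  Position 2: 'j'
  Position 1: 'd'
  Position 0: 'c'
Reversed: hfccjdc

hfccjdc


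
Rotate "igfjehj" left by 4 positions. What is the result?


Input: "igfjehj", rotate left by 4
First 4 characters: "igfj"
Remaining characters: "ehj"
Concatenate remaining + first: "ehj" + "igfj" = "ehjigfj"

ehjigfj


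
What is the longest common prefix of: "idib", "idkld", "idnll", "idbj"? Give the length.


Words: idib, idkld, idnll, idbj
  Position 0: all 'i' => match
  Position 1: all 'd' => match
  Position 2: ('i', 'k', 'n', 'b') => mismatch, stop
LCP = "id" (length 2)

2


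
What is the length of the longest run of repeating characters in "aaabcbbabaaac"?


Input: "aaabcbbabaaac"
Scanning for longest run:
  Position 1 ('a'): continues run of 'a', length=2
  Position 2 ('a'): continues run of 'a', length=3
  Position 3 ('b'): new char, reset run to 1
  Position 4 ('c'): new char, reset run to 1
  Position 5 ('b'): new char, reset run to 1
  Position 6 ('b'): continues run of 'b', length=2
  Position 7 ('a'): new char, reset run to 1
  Position 8 ('b'): new char, reset run to 1
  Position 9 ('a'): new char, reset run to 1
  Position 10 ('a'): continues run of 'a', length=2
  Position 11 ('a'): continues run of 'a', length=3
  Position 12 ('c'): new char, reset run to 1
Longest run: 'a' with length 3

3


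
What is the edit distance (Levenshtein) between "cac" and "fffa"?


Computing edit distance: "cac" -> "fffa"
DP table:
           f    f    f    a
      0    1    2    3    4
  c   1    1    2    3    4
  a   2    2    2    3    3
  c   3    3    3    3    4
Edit distance = dp[3][4] = 4

4
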